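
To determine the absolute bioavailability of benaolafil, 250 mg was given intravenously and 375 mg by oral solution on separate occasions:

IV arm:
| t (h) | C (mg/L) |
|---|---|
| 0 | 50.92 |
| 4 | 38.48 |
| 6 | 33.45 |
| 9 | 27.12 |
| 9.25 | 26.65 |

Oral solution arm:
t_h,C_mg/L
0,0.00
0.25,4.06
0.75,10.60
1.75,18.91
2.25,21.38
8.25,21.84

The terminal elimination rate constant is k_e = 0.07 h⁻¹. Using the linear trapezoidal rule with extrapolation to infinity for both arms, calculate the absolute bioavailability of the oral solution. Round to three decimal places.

F = 0.430

Trapezoidal AUC_0→9.25 (IV):
  [0→4]: (50.92+38.48)/2 × 4 = 178.8
  [4→6]: (38.48+33.45)/2 × 2 = 71.93
  [6→9]: (33.45+27.12)/2 × 3 = 90.855
  [9→9.25]: (27.12+26.65)/2 × 0.25 = 6.72125
  Sum = 348.30625 mg/L·h
IV tail: 26.65/0.07 = 380.714; AUC_iv,0→∞ = 348.30625 + 380.714 = 729.02025 mg/L·h
Trapezoidal AUC_0→8.25 (oral solution):
  [0→0.25]: (0.00+4.06)/2 × 0.25 = 0.5075
  [0.25→0.75]: (4.06+10.60)/2 × 0.5 = 3.665
  [0.75→1.75]: (10.60+18.91)/2 × 1 = 14.755
  [1.75→2.25]: (18.91+21.38)/2 × 0.5 = 10.0725
  [2.25→8.25]: (21.38+21.84)/2 × 6 = 129.66
  Sum = 158.66 mg/L·h
oral solution tail: 21.84/0.07 = 312.000; AUC_ev,0→∞ = 158.66 + 312.000 = 470.66 mg/L·h
F = (AUC_ev/D_ev)/(AUC_iv/D_iv) = (470.66/375)/(729.02025/250) = 1.25509/2.916081 = 0.4304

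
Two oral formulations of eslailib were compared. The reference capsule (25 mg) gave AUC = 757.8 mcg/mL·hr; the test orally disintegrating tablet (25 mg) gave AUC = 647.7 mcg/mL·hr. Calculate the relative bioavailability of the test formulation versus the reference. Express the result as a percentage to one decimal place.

F_rel = (AUC_test/D_test) / (AUC_ref/D_ref)
      = (647.7/25) / (757.8/25)
      = 25.908 / 30.312 = 0.8547 = 85.47%

F_rel = 85.5%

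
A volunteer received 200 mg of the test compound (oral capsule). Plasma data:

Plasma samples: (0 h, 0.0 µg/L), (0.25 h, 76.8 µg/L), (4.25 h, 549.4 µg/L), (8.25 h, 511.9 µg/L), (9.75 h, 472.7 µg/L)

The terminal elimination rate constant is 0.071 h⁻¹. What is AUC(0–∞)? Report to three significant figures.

AUC = 10800 µg/L·h

Trapezoidal AUC_0→9.75:
  [0→0.25]: (0.0+76.8)/2 × 0.25 = 9.6
  [0.25→4.25]: (76.8+549.4)/2 × 4 = 1252.4
  [4.25→8.25]: (549.4+511.9)/2 × 4 = 2122.6
  [8.25→9.75]: (511.9+472.7)/2 × 1.5 = 738.45
  Sum = 4123.05 µg/L·h
Extrapolated tail: C_last / k_e = 472.7 / 0.071 = 6657.746
AUC_0→∞ = 4123.05 + 6657.746 = 10780.796 µg/L·h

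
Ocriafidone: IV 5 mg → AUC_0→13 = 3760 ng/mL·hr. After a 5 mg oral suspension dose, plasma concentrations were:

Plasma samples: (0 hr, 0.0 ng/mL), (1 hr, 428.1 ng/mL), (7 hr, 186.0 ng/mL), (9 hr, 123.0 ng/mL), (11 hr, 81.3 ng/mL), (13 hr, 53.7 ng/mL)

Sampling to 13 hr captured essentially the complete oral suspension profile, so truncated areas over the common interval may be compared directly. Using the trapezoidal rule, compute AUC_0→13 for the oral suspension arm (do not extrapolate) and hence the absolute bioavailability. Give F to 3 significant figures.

F = 0.719

Trapezoidal AUC_0→13 (oral suspension):
  [0→1]: (0.0+428.1)/2 × 1 = 214.05
  [1→7]: (428.1+186.0)/2 × 6 = 1842.3
  [7→9]: (186.0+123.0)/2 × 2 = 309.0
  [9→11]: (123.0+81.3)/2 × 2 = 204.3
  [11→13]: (81.3+53.7)/2 × 2 = 135.0
  Sum = 2704.65 ng/mL·hr
F = (AUC_ev/D_ev)/(AUC_iv/D_iv) = (2704.65/5)/(3760/5) = 540.93/752 = 0.7193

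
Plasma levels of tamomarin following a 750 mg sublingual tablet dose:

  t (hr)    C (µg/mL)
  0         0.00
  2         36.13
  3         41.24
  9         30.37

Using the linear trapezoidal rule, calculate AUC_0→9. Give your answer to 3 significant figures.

Trapezoidal AUC_0→9:
  [0→2]: (0.00+36.13)/2 × 2 = 36.13
  [2→3]: (36.13+41.24)/2 × 1 = 38.685
  [3→9]: (41.24+30.37)/2 × 6 = 214.83
  Sum = 289.645 µg/mL·hr

AUC = 290 µg/mL·hr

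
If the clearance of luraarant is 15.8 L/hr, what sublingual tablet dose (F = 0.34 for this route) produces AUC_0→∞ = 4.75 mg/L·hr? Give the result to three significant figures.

Dose = CL × AUC_0→∞ / F
     = 15.8 × 4.75 / 0.34 = 220.735 mg

Dose = 221 mg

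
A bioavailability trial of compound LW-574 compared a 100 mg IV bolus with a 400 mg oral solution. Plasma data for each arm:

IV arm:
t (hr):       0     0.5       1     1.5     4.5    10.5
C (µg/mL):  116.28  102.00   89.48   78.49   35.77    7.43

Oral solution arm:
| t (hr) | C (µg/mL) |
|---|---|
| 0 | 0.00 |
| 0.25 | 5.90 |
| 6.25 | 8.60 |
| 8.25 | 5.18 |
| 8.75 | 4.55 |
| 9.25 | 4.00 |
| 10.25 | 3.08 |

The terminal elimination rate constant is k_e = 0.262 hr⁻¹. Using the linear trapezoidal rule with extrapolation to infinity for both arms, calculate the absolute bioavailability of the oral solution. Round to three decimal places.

F = 0.041

Trapezoidal AUC_0→10.5 (IV):
  [0→0.5]: (116.28+102.00)/2 × 0.5 = 54.57
  [0.5→1]: (102.00+89.48)/2 × 0.5 = 47.87
  [1→1.5]: (89.48+78.49)/2 × 0.5 = 41.9925
  [1.5→4.5]: (78.49+35.77)/2 × 3 = 171.39
  [4.5→10.5]: (35.77+7.43)/2 × 6 = 129.6
  Sum = 445.4225 µg/mL·hr
IV tail: 7.43/0.262 = 28.359; AUC_iv,0→∞ = 445.4225 + 28.359 = 473.7815 µg/mL·hr
Trapezoidal AUC_0→10.25 (oral solution):
  [0→0.25]: (0.00+5.90)/2 × 0.25 = 0.7375
  [0.25→6.25]: (5.90+8.60)/2 × 6 = 43.5
  [6.25→8.25]: (8.60+5.18)/2 × 2 = 13.78
  [8.25→8.75]: (5.18+4.55)/2 × 0.5 = 2.4325
  [8.75→9.25]: (4.55+4.00)/2 × 0.5 = 2.1375
  [9.25→10.25]: (4.00+3.08)/2 × 1 = 3.54
  Sum = 66.1275 µg/mL·hr
oral solution tail: 3.08/0.262 = 11.756; AUC_ev,0→∞ = 66.1275 + 11.756 = 77.8835 µg/mL·hr
F = (AUC_ev/D_ev)/(AUC_iv/D_iv) = (77.8835/400)/(473.7815/100) = 0.19470875/4.737815 = 0.0411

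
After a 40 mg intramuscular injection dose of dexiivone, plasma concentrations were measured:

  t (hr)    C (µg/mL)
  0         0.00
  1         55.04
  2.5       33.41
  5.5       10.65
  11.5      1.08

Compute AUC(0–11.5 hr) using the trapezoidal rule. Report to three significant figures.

AUC = 195 µg/mL·hr

Trapezoidal AUC_0→11.5:
  [0→1]: (0.00+55.04)/2 × 1 = 27.52
  [1→2.5]: (55.04+33.41)/2 × 1.5 = 66.3375
  [2.5→5.5]: (33.41+10.65)/2 × 3 = 66.09
  [5.5→11.5]: (10.65+1.08)/2 × 6 = 35.19
  Sum = 195.1375 µg/mL·hr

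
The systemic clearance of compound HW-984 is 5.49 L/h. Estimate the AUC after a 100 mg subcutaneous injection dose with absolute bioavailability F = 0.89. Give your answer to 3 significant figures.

AUC_0→∞ = F × Dose / CL
        = 0.89 × 100 / 5.49 = 16.2113 mg/L·h

AUC = 16.2 mg/L·h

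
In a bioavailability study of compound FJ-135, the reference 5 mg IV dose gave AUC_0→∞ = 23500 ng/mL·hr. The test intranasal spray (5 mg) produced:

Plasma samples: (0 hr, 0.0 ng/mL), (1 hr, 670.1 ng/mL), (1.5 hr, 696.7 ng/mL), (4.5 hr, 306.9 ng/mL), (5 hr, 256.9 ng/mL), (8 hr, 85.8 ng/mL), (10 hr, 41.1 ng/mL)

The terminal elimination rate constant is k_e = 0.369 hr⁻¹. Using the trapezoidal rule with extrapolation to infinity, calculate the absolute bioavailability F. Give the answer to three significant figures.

F = 0.131

Trapezoidal AUC_0→10 (intranasal spray):
  [0→1]: (0.0+670.1)/2 × 1 = 335.05
  [1→1.5]: (670.1+696.7)/2 × 0.5 = 341.7
  [1.5→4.5]: (696.7+306.9)/2 × 3 = 1505.4
  [4.5→5]: (306.9+256.9)/2 × 0.5 = 140.95
  [5→8]: (256.9+85.8)/2 × 3 = 514.05
  [8→10]: (85.8+41.1)/2 × 2 = 126.9
  Sum = 2964.05 ng/mL·hr
Tail: C_last/k_e = 41.1/0.369 = 111.382
AUC_0→∞ (intranasal spray) = 2964.05 + 111.382 = 3075.432 ng/mL·hr
F = (AUC_ev/D_ev)/(AUC_iv/D_iv) = (3075.432/5)/(23500/5) = 615.0864/4700 = 0.1309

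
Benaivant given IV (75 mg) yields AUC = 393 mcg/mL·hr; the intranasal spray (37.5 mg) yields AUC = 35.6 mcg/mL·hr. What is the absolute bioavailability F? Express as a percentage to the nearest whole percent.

F = 18%

F = (AUC_ev / D_ev) / (AUC_iv / D_iv)
  = (35.6/37.5) / (393/75)
  = 0.949333 / 5.24 = 0.1812
  = 18.12%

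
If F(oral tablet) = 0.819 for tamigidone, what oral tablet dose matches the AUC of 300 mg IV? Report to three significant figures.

For equal systemic exposure: F × D_ev = D_iv
D_ev = D_iv / F = 300 / 0.819 = 366.3 mg

D_oral = 366 mg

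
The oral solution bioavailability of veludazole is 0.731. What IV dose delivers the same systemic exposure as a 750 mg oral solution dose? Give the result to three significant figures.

Systemic exposure from an extravascular dose = F × D_ev, so the equivalent IV dose is F × D_ev.
D_iv = F × D_ev = 0.731 × 750 = 548.25 mg

D_iv = 548 mg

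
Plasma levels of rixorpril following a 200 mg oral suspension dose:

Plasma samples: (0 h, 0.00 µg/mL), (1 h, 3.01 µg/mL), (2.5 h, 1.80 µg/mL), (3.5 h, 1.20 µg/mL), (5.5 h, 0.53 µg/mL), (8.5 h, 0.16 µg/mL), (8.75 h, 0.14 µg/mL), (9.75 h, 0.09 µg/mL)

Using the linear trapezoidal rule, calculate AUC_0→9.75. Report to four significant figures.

AUC = 9.530 µg/mL·h

Trapezoidal AUC_0→9.75:
  [0→1]: (0.00+3.01)/2 × 1 = 1.505
  [1→2.5]: (3.01+1.80)/2 × 1.5 = 3.6075
  [2.5→3.5]: (1.80+1.20)/2 × 1 = 1.5
  [3.5→5.5]: (1.20+0.53)/2 × 2 = 1.73
  [5.5→8.5]: (0.53+0.16)/2 × 3 = 1.035
  [8.5→8.75]: (0.16+0.14)/2 × 0.25 = 0.0375
  [8.75→9.75]: (0.14+0.09)/2 × 1 = 0.115
  Sum = 9.53 µg/mL·h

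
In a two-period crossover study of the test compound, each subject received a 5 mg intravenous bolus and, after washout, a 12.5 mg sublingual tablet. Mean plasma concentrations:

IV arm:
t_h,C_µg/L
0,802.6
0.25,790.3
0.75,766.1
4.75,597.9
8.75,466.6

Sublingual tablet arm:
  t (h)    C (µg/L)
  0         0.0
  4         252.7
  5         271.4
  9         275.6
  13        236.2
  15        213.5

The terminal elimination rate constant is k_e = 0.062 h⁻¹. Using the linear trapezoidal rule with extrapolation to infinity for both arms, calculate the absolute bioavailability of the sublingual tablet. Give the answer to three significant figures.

Trapezoidal AUC_0→8.75 (IV):
  [0→0.25]: (802.6+790.3)/2 × 0.25 = 199.1125
  [0.25→0.75]: (790.3+766.1)/2 × 0.5 = 389.1
  [0.75→4.75]: (766.1+597.9)/2 × 4 = 2728.0
  [4.75→8.75]: (597.9+466.6)/2 × 4 = 2129.0
  Sum = 5445.2125 µg/L·h
IV tail: 466.6/0.062 = 7525.806; AUC_iv,0→∞ = 5445.2125 + 7525.806 = 12971.0185 µg/L·h
Trapezoidal AUC_0→15 (sublingual tablet):
  [0→4]: (0.0+252.7)/2 × 4 = 505.4
  [4→5]: (252.7+271.4)/2 × 1 = 262.05
  [5→9]: (271.4+275.6)/2 × 4 = 1094.0
  [9→13]: (275.6+236.2)/2 × 4 = 1023.6
  [13→15]: (236.2+213.5)/2 × 2 = 449.7
  Sum = 3334.75 µg/L·h
sublingual tablet tail: 213.5/0.062 = 3443.548; AUC_ev,0→∞ = 3334.75 + 3443.548 = 6778.298 µg/L·h
F = (AUC_ev/D_ev)/(AUC_iv/D_iv) = (6778.298/12.5)/(12971.0185/5) = 542.26384/2594.2037 = 0.2090

F = 0.209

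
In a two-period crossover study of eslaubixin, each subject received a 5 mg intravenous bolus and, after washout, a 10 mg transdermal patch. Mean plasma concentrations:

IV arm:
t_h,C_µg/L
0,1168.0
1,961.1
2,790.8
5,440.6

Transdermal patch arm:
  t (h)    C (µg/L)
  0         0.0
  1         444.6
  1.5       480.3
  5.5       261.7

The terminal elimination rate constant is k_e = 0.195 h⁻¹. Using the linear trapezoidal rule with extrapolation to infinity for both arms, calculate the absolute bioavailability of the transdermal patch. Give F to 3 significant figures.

Trapezoidal AUC_0→5 (IV):
  [0→1]: (1168.0+961.1)/2 × 1 = 1064.55
  [1→2]: (961.1+790.8)/2 × 1 = 875.95
  [2→5]: (790.8+440.6)/2 × 3 = 1847.1
  Sum = 3787.6 µg/L·h
IV tail: 440.6/0.195 = 2259.487; AUC_iv,0→∞ = 3787.6 + 2259.487 = 6047.087 µg/L·h
Trapezoidal AUC_0→5.5 (transdermal patch):
  [0→1]: (0.0+444.6)/2 × 1 = 222.3
  [1→1.5]: (444.6+480.3)/2 × 0.5 = 231.225
  [1.5→5.5]: (480.3+261.7)/2 × 4 = 1484.0
  Sum = 1937.525 µg/L·h
transdermal patch tail: 261.7/0.195 = 1342.051; AUC_ev,0→∞ = 1937.525 + 1342.051 = 3279.576 µg/L·h
F = (AUC_ev/D_ev)/(AUC_iv/D_iv) = (3279.576/10)/(6047.087/5) = 327.9576/1209.4174 = 0.2712

F = 0.271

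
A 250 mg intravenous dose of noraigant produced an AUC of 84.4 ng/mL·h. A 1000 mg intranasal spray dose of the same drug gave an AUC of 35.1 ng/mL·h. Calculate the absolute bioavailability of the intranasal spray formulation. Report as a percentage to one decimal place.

F = (AUC_ev / D_ev) / (AUC_iv / D_iv)
  = (35.1/1000) / (84.4/250)
  = 0.0351 / 0.3376 = 0.1040
  = 10.40%

F = 10.4%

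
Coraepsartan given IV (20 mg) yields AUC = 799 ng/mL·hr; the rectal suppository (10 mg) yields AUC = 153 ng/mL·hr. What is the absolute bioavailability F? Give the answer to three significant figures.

F = (AUC_ev / D_ev) / (AUC_iv / D_iv)
  = (153/10) / (799/20)
  = 15.3 / 39.95 = 0.3830

F = 0.383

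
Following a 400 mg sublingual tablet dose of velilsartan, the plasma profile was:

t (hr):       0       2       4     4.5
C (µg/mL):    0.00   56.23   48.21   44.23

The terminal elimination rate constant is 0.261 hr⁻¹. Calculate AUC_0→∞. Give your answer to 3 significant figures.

AUC = 353 µg/mL·hr

Trapezoidal AUC_0→4.5:
  [0→2]: (0.00+56.23)/2 × 2 = 56.23
  [2→4]: (56.23+48.21)/2 × 2 = 104.44
  [4→4.5]: (48.21+44.23)/2 × 0.5 = 23.11
  Sum = 183.78 µg/mL·hr
Extrapolated tail: C_last / k_e = 44.23 / 0.261 = 169.464
AUC_0→∞ = 183.78 + 169.464 = 353.244 µg/mL·hr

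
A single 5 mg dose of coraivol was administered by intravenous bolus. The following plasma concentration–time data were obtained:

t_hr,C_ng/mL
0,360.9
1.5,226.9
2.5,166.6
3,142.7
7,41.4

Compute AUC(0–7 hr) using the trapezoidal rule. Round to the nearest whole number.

Trapezoidal AUC_0→7:
  [0→1.5]: (360.9+226.9)/2 × 1.5 = 440.85
  [1.5→2.5]: (226.9+166.6)/2 × 1 = 196.75
  [2.5→3]: (166.6+142.7)/2 × 0.5 = 77.325
  [3→7]: (142.7+41.4)/2 × 4 = 368.2
  Sum = 1083.125 ng/mL·hr

AUC = 1083 ng/mL·hr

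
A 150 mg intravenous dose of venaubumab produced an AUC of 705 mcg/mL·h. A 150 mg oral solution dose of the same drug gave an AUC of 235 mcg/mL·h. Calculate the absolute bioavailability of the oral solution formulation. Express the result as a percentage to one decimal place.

F = 33.3%

F = (AUC_ev / D_ev) / (AUC_iv / D_iv)
  = (235/150) / (705/150)
  = 1.56667 / 4.7 = 0.3333
  = 33.33%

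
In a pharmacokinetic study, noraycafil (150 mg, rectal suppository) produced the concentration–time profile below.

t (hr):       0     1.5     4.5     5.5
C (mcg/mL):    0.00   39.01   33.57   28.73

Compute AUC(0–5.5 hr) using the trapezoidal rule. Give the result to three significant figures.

AUC = 169 mcg/mL·hr

Trapezoidal AUC_0→5.5:
  [0→1.5]: (0.00+39.01)/2 × 1.5 = 29.2575
  [1.5→4.5]: (39.01+33.57)/2 × 3 = 108.87
  [4.5→5.5]: (33.57+28.73)/2 × 1 = 31.15
  Sum = 169.2775 mcg/mL·hr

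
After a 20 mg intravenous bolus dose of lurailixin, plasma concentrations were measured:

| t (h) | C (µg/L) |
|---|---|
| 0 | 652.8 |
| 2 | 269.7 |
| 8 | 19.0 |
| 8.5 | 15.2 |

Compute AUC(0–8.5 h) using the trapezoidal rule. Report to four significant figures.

AUC = 1797 µg/L·h

Trapezoidal AUC_0→8.5:
  [0→2]: (652.8+269.7)/2 × 2 = 922.5
  [2→8]: (269.7+19.0)/2 × 6 = 866.1
  [8→8.5]: (19.0+15.2)/2 × 0.5 = 8.55
  Sum = 1797.15 µg/L·h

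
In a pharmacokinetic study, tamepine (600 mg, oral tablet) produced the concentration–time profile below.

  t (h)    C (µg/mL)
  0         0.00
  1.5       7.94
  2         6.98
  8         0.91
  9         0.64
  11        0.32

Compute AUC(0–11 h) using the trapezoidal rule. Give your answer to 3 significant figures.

Trapezoidal AUC_0→11:
  [0→1.5]: (0.00+7.94)/2 × 1.5 = 5.955
  [1.5→2]: (7.94+6.98)/2 × 0.5 = 3.73
  [2→8]: (6.98+0.91)/2 × 6 = 23.67
  [8→9]: (0.91+0.64)/2 × 1 = 0.775
  [9→11]: (0.64+0.32)/2 × 2 = 0.96
  Sum = 35.09 µg/mL·h

AUC = 35.1 µg/mL·h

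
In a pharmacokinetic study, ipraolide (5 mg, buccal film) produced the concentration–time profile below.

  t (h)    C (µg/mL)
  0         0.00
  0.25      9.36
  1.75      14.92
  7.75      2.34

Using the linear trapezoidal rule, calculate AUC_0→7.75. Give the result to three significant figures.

Trapezoidal AUC_0→7.75:
  [0→0.25]: (0.00+9.36)/2 × 0.25 = 1.17
  [0.25→1.75]: (9.36+14.92)/2 × 1.5 = 18.21
  [1.75→7.75]: (14.92+2.34)/2 × 6 = 51.78
  Sum = 71.16 µg/mL·h

AUC = 71.2 µg/mL·h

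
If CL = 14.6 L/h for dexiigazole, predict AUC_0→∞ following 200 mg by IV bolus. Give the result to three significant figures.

AUC = 13.7 mg/L·h

AUC_0→∞ = Dose_iv / CL
        = 200 / 14.6 = 13.6986 mg/L·h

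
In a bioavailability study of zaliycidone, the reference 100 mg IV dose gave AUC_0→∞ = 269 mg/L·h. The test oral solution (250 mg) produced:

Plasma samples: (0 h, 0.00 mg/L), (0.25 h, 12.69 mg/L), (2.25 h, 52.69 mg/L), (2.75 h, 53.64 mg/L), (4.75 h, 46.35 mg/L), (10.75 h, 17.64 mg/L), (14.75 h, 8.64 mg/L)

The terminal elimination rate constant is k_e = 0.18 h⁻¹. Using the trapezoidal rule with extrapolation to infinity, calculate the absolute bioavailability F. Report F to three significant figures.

F = 0.723

Trapezoidal AUC_0→14.75 (oral solution):
  [0→0.25]: (0.00+12.69)/2 × 0.25 = 1.58625
  [0.25→2.25]: (12.69+52.69)/2 × 2 = 65.38
  [2.25→2.75]: (52.69+53.64)/2 × 0.5 = 26.5825
  [2.75→4.75]: (53.64+46.35)/2 × 2 = 99.99
  [4.75→10.75]: (46.35+17.64)/2 × 6 = 191.97
  [10.75→14.75]: (17.64+8.64)/2 × 4 = 52.56
  Sum = 438.06875 mg/L·h
Tail: C_last/k_e = 8.64/0.18 = 48.000
AUC_0→∞ (oral solution) = 438.06875 + 48.000 = 486.06875 mg/L·h
F = (AUC_ev/D_ev)/(AUC_iv/D_iv) = (486.06875/250)/(269/100) = 1.944275/2.69 = 0.7228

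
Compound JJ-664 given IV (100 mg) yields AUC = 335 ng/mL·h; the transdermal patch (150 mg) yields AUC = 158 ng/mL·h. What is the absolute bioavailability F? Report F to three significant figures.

F = (AUC_ev / D_ev) / (AUC_iv / D_iv)
  = (158/150) / (335/100)
  = 1.05333 / 3.35 = 0.3144

F = 0.314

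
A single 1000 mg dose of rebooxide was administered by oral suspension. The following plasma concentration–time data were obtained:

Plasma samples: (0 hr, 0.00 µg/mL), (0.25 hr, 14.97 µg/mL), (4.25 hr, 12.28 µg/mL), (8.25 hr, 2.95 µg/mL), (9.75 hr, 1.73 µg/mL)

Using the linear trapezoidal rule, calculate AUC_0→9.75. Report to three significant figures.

Trapezoidal AUC_0→9.75:
  [0→0.25]: (0.00+14.97)/2 × 0.25 = 1.87125
  [0.25→4.25]: (14.97+12.28)/2 × 4 = 54.5
  [4.25→8.25]: (12.28+2.95)/2 × 4 = 30.46
  [8.25→9.75]: (2.95+1.73)/2 × 1.5 = 3.51
  Sum = 90.34125 µg/mL·hr

AUC = 90.3 µg/mL·hr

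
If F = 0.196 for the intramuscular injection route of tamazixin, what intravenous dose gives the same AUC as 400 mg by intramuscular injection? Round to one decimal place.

Systemic exposure from an extravascular dose = F × D_ev, so the equivalent IV dose is F × D_ev.
D_iv = F × D_ev = 0.196 × 400 = 78.4 mg

D_iv = 78.4 mg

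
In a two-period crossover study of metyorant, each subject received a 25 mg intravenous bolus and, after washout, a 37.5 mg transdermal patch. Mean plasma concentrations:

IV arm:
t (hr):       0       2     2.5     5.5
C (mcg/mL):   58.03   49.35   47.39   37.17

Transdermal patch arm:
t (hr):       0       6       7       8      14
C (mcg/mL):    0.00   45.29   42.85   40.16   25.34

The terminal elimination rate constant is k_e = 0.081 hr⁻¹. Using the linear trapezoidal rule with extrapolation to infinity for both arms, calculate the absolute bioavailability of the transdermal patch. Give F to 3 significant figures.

F = 0.679

Trapezoidal AUC_0→5.5 (IV):
  [0→2]: (58.03+49.35)/2 × 2 = 107.38
  [2→2.5]: (49.35+47.39)/2 × 0.5 = 24.185
  [2.5→5.5]: (47.39+37.17)/2 × 3 = 126.84
  Sum = 258.405 mcg/mL·hr
IV tail: 37.17/0.081 = 458.889; AUC_iv,0→∞ = 258.405 + 458.889 = 717.294 mcg/mL·hr
Trapezoidal AUC_0→14 (transdermal patch):
  [0→6]: (0.00+45.29)/2 × 6 = 135.87
  [6→7]: (45.29+42.85)/2 × 1 = 44.07
  [7→8]: (42.85+40.16)/2 × 1 = 41.505
  [8→14]: (40.16+25.34)/2 × 6 = 196.5
  Sum = 417.945 mcg/mL·hr
transdermal patch tail: 25.34/0.081 = 312.840; AUC_ev,0→∞ = 417.945 + 312.840 = 730.785 mcg/mL·hr
F = (AUC_ev/D_ev)/(AUC_iv/D_iv) = (730.785/37.5)/(717.294/25) = 19.4876/28.69176 = 0.6792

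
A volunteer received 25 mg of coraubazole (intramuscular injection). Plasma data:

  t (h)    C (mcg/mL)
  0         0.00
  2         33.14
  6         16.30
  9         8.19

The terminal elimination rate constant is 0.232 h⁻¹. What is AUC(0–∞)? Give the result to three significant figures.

Trapezoidal AUC_0→9:
  [0→2]: (0.00+33.14)/2 × 2 = 33.14
  [2→6]: (33.14+16.30)/2 × 4 = 98.88
  [6→9]: (16.30+8.19)/2 × 3 = 36.735
  Sum = 168.755 mcg/mL·h
Extrapolated tail: C_last / k_e = 8.19 / 0.232 = 35.302
AUC_0→∞ = 168.755 + 35.302 = 204.057 mcg/mL·h

AUC = 204 mcg/mL·h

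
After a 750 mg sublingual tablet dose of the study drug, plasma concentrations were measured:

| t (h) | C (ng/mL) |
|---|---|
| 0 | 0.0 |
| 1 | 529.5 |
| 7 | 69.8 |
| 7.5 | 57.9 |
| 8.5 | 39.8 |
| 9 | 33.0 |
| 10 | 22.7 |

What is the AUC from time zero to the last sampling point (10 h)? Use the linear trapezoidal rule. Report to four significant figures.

Trapezoidal AUC_0→10:
  [0→1]: (0.0+529.5)/2 × 1 = 264.75
  [1→7]: (529.5+69.8)/2 × 6 = 1797.9
  [7→7.5]: (69.8+57.9)/2 × 0.5 = 31.925
  [7.5→8.5]: (57.9+39.8)/2 × 1 = 48.85
  [8.5→9]: (39.8+33.0)/2 × 0.5 = 18.2
  [9→10]: (33.0+22.7)/2 × 1 = 27.85
  Sum = 2189.475 ng/mL·h

AUC = 2189 ng/mL·h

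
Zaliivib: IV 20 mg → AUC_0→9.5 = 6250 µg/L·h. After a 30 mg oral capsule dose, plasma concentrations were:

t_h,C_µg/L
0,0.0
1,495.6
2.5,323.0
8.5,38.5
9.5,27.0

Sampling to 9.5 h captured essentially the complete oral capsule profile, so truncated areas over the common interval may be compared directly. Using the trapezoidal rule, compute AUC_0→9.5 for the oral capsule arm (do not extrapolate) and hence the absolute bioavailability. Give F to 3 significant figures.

Trapezoidal AUC_0→9.5 (oral capsule):
  [0→1]: (0.0+495.6)/2 × 1 = 247.8
  [1→2.5]: (495.6+323.0)/2 × 1.5 = 613.95
  [2.5→8.5]: (323.0+38.5)/2 × 6 = 1084.5
  [8.5→9.5]: (38.5+27.0)/2 × 1 = 32.75
  Sum = 1979.0 µg/L·h
F = (AUC_ev/D_ev)/(AUC_iv/D_iv) = (1979.0/30)/(6250/20) = 65.9667/312.5 = 0.2111

F = 0.211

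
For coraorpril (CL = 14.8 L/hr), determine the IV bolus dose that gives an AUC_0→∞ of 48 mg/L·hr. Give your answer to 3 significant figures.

Dose = 710 mg

Dose_iv = CL × AUC_0→∞
     = 14.8 × 48 = 710.4 mg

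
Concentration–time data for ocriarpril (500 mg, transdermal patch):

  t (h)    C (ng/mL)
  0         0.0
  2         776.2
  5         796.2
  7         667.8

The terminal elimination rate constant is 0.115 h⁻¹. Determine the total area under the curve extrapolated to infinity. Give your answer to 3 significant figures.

AUC = 10400 ng/mL·h

Trapezoidal AUC_0→7:
  [0→2]: (0.0+776.2)/2 × 2 = 776.2
  [2→5]: (776.2+796.2)/2 × 3 = 2358.6
  [5→7]: (796.2+667.8)/2 × 2 = 1464.0
  Sum = 4598.8 ng/mL·h
Extrapolated tail: C_last / k_e = 667.8 / 0.115 = 5806.957
AUC_0→∞ = 4598.8 + 5806.957 = 10405.757 ng/mL·h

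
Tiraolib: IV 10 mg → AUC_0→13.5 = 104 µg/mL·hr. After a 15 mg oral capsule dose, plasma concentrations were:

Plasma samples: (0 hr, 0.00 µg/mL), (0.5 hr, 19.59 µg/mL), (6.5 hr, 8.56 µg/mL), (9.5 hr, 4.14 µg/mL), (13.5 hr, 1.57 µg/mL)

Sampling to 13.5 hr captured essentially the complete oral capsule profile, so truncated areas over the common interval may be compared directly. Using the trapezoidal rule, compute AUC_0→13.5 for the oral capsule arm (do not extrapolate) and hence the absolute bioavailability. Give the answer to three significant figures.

F = 0.768

Trapezoidal AUC_0→13.5 (oral capsule):
  [0→0.5]: (0.00+19.59)/2 × 0.5 = 4.8975
  [0.5→6.5]: (19.59+8.56)/2 × 6 = 84.45
  [6.5→9.5]: (8.56+4.14)/2 × 3 = 19.05
  [9.5→13.5]: (4.14+1.57)/2 × 4 = 11.42
  Sum = 119.8175 µg/mL·hr
F = (AUC_ev/D_ev)/(AUC_iv/D_iv) = (119.8175/15)/(104/10) = 7.98783/10.4 = 0.7681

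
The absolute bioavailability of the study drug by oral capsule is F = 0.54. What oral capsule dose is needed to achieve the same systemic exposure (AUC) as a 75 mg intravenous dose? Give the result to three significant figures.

D_oral = 139 mg

For equal systemic exposure: F × D_ev = D_iv
D_ev = D_iv / F = 75 / 0.54 = 138.889 mg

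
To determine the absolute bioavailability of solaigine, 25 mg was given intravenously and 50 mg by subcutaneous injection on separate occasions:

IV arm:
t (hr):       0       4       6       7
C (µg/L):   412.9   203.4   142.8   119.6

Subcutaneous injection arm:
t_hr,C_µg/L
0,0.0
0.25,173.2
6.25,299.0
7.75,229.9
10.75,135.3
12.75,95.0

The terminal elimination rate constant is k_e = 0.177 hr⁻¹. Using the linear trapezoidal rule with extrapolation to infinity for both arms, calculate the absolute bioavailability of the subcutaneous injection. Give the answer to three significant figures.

Trapezoidal AUC_0→7 (IV):
  [0→4]: (412.9+203.4)/2 × 4 = 1232.6
  [4→6]: (203.4+142.8)/2 × 2 = 346.2
  [6→7]: (142.8+119.6)/2 × 1 = 131.2
  Sum = 1710.0 µg/L·hr
IV tail: 119.6/0.177 = 675.706; AUC_iv,0→∞ = 1710.0 + 675.706 = 2385.706 µg/L·hr
Trapezoidal AUC_0→12.75 (subcutaneous injection):
  [0→0.25]: (0.0+173.2)/2 × 0.25 = 21.65
  [0.25→6.25]: (173.2+299.0)/2 × 6 = 1416.6
  [6.25→7.75]: (299.0+229.9)/2 × 1.5 = 396.675
  [7.75→10.75]: (229.9+135.3)/2 × 3 = 547.8
  [10.75→12.75]: (135.3+95.0)/2 × 2 = 230.3
  Sum = 2613.025 µg/L·hr
subcutaneous injection tail: 95.0/0.177 = 536.723; AUC_ev,0→∞ = 2613.025 + 536.723 = 3149.748 µg/L·hr
F = (AUC_ev/D_ev)/(AUC_iv/D_iv) = (3149.748/50)/(2385.706/25) = 62.99496/95.42824 = 0.6601

F = 0.660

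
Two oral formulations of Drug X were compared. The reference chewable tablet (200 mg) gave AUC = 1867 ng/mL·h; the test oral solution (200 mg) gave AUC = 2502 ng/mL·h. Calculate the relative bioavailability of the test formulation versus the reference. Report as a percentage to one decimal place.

F_rel = (AUC_test/D_test) / (AUC_ref/D_ref)
      = (2502/200) / (1867/200)
      = 12.51 / 9.335 = 1.3401 = 134.01%

F_rel = 134.0%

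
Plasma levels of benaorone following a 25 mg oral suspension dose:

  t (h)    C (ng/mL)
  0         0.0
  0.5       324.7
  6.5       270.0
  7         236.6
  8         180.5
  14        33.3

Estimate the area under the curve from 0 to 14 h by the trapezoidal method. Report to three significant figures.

AUC = 2840 ng/mL·h

Trapezoidal AUC_0→14:
  [0→0.5]: (0.0+324.7)/2 × 0.5 = 81.175
  [0.5→6.5]: (324.7+270.0)/2 × 6 = 1784.1
  [6.5→7]: (270.0+236.6)/2 × 0.5 = 126.65
  [7→8]: (236.6+180.5)/2 × 1 = 208.55
  [8→14]: (180.5+33.3)/2 × 6 = 641.4
  Sum = 2841.875 ng/mL·h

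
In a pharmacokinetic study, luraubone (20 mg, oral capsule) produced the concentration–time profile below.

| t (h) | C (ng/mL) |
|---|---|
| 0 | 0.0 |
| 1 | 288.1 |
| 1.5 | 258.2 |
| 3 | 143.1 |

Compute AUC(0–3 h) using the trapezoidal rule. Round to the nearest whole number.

AUC = 582 ng/mL·h

Trapezoidal AUC_0→3:
  [0→1]: (0.0+288.1)/2 × 1 = 144.05
  [1→1.5]: (288.1+258.2)/2 × 0.5 = 136.575
  [1.5→3]: (258.2+143.1)/2 × 1.5 = 300.975
  Sum = 581.6 ng/mL·h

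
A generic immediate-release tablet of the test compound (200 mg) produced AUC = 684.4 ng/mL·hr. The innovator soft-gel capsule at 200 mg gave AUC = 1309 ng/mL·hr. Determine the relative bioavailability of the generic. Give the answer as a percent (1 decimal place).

F_rel = 52.3%

F_rel = (AUC_test/D_test) / (AUC_ref/D_ref)
      = (684.4/200) / (1309/200)
      = 3.422 / 6.545 = 0.5228 = 52.28%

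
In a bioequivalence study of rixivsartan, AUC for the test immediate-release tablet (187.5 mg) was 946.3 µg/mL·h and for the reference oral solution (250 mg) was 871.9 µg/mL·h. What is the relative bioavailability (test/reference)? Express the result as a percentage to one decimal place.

F_rel = (AUC_test/D_test) / (AUC_ref/D_ref)
      = (946.3/187.5) / (871.9/250)
      = 5.04693 / 3.4876 = 1.4471 = 144.71%

F_rel = 144.7%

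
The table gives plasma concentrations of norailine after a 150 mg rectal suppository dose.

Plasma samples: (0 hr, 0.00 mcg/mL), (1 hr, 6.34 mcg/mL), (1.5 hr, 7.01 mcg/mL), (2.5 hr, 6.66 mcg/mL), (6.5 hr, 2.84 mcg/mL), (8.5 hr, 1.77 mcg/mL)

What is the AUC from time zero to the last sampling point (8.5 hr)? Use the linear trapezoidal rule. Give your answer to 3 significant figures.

AUC = 37.0 mcg/mL·hr

Trapezoidal AUC_0→8.5:
  [0→1]: (0.00+6.34)/2 × 1 = 3.17
  [1→1.5]: (6.34+7.01)/2 × 0.5 = 3.3375
  [1.5→2.5]: (7.01+6.66)/2 × 1 = 6.835
  [2.5→6.5]: (6.66+2.84)/2 × 4 = 19.0
  [6.5→8.5]: (2.84+1.77)/2 × 2 = 4.61
  Sum = 36.9525 mcg/mL·hr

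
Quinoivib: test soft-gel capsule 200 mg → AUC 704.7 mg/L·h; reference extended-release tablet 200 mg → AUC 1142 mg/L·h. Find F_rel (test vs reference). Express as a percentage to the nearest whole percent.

F_rel = 62%

F_rel = (AUC_test/D_test) / (AUC_ref/D_ref)
      = (704.7/200) / (1142/200)
      = 3.5235 / 5.71 = 0.6171 = 61.71%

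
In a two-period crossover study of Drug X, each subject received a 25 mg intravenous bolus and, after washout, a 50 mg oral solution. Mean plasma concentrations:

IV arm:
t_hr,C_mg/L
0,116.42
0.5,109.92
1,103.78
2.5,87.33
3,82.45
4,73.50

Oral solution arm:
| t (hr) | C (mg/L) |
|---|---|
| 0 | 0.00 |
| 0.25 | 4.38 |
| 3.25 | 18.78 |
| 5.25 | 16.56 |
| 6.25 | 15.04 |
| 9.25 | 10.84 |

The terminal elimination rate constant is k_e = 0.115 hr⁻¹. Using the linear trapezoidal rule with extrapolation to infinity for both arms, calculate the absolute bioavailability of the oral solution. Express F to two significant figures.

F = 0.11

Trapezoidal AUC_0→4 (IV):
  [0→0.5]: (116.42+109.92)/2 × 0.5 = 56.585
  [0.5→1]: (109.92+103.78)/2 × 0.5 = 53.425
  [1→2.5]: (103.78+87.33)/2 × 1.5 = 143.3325
  [2.5→3]: (87.33+82.45)/2 × 0.5 = 42.445
  [3→4]: (82.45+73.50)/2 × 1 = 77.975
  Sum = 373.7625 mg/L·hr
IV tail: 73.50/0.115 = 639.130; AUC_iv,0→∞ = 373.7625 + 639.130 = 1012.8925 mg/L·hr
Trapezoidal AUC_0→9.25 (oral solution):
  [0→0.25]: (0.00+4.38)/2 × 0.25 = 0.5475
  [0.25→3.25]: (4.38+18.78)/2 × 3 = 34.74
  [3.25→5.25]: (18.78+16.56)/2 × 2 = 35.34
  [5.25→6.25]: (16.56+15.04)/2 × 1 = 15.8
  [6.25→9.25]: (15.04+10.84)/2 × 3 = 38.82
  Sum = 125.2475 mg/L·hr
oral solution tail: 10.84/0.115 = 94.261; AUC_ev,0→∞ = 125.2475 + 94.261 = 219.5085 mg/L·hr
F = (AUC_ev/D_ev)/(AUC_iv/D_iv) = (219.5085/50)/(1012.8925/25) = 4.39017/40.5157 = 0.1084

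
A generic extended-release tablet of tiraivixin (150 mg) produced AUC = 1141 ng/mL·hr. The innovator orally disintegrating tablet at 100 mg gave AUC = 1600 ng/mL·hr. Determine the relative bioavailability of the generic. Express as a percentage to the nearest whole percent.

F_rel = (AUC_test/D_test) / (AUC_ref/D_ref)
      = (1141/150) / (1600/100)
      = 7.60667 / 16 = 0.4754 = 47.54%

F_rel = 48%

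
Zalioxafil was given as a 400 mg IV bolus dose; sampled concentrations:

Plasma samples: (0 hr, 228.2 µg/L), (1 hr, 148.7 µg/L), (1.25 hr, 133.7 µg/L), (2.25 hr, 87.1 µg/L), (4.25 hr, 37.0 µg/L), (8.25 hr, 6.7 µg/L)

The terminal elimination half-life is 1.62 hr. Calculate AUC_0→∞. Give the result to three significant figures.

Trapezoidal AUC_0→8.25:
  [0→1]: (228.2+148.7)/2 × 1 = 188.45
  [1→1.25]: (148.7+133.7)/2 × 0.25 = 35.3
  [1.25→2.25]: (133.7+87.1)/2 × 1 = 110.4
  [2.25→4.25]: (87.1+37.0)/2 × 2 = 124.1
  [4.25→8.25]: (37.0+6.7)/2 × 4 = 87.4
  Sum = 545.65 µg/L·hr
k_e = ln2 / t½ = 0.693147 / 1.62 = 0.4279 hr^-1
Extrapolated tail: C_last / k_e = 6.7 / 0.4279 = 15.658
AUC_0→∞ = 545.65 + 15.658 = 561.308 µg/L·hr

AUC = 561 µg/L·hr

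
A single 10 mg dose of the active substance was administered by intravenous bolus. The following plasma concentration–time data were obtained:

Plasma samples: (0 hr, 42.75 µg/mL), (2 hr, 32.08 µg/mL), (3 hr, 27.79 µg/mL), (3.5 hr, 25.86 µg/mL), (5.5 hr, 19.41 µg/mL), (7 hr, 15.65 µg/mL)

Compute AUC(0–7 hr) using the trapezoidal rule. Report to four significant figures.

Trapezoidal AUC_0→7:
  [0→2]: (42.75+32.08)/2 × 2 = 74.83
  [2→3]: (32.08+27.79)/2 × 1 = 29.935
  [3→3.5]: (27.79+25.86)/2 × 0.5 = 13.4125
  [3.5→5.5]: (25.86+19.41)/2 × 2 = 45.27
  [5.5→7]: (19.41+15.65)/2 × 1.5 = 26.295
  Sum = 189.7425 µg/mL·hr

AUC = 189.7 µg/mL·hr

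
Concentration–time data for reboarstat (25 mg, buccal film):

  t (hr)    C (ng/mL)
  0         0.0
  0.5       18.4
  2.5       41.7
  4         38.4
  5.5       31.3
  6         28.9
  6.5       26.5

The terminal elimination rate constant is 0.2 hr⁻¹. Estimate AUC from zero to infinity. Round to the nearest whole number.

AUC = 338 ng/mL·hr

Trapezoidal AUC_0→6.5:
  [0→0.5]: (0.0+18.4)/2 × 0.5 = 4.6
  [0.5→2.5]: (18.4+41.7)/2 × 2 = 60.1
  [2.5→4]: (41.7+38.4)/2 × 1.5 = 60.075
  [4→5.5]: (38.4+31.3)/2 × 1.5 = 52.275
  [5.5→6]: (31.3+28.9)/2 × 0.5 = 15.05
  [6→6.5]: (28.9+26.5)/2 × 0.5 = 13.85
  Sum = 205.95 ng/mL·hr
Extrapolated tail: C_last / k_e = 26.5 / 0.2 = 132.500
AUC_0→∞ = 205.95 + 132.500 = 338.45 ng/mL·hr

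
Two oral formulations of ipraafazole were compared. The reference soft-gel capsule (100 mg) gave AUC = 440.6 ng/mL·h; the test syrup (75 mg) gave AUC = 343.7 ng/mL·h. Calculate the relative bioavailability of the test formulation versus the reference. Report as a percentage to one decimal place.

F_rel = 104.0%

F_rel = (AUC_test/D_test) / (AUC_ref/D_ref)
      = (343.7/75) / (440.6/100)
      = 4.58267 / 4.406 = 1.0401 = 104.01%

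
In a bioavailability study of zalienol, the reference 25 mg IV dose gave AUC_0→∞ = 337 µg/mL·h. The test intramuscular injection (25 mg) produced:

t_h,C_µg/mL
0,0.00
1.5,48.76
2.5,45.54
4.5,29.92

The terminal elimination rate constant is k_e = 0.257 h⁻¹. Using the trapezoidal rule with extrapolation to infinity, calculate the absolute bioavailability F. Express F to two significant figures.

F = 0.82

Trapezoidal AUC_0→4.5 (intramuscular injection):
  [0→1.5]: (0.00+48.76)/2 × 1.5 = 36.57
  [1.5→2.5]: (48.76+45.54)/2 × 1 = 47.15
  [2.5→4.5]: (45.54+29.92)/2 × 2 = 75.46
  Sum = 159.18 µg/mL·h
Tail: C_last/k_e = 29.92/0.257 = 116.420
AUC_0→∞ (intramuscular injection) = 159.18 + 116.420 = 275.6 µg/mL·h
F = (AUC_ev/D_ev)/(AUC_iv/D_iv) = (275.6/25)/(337/25) = 11.024/13.48 = 0.8178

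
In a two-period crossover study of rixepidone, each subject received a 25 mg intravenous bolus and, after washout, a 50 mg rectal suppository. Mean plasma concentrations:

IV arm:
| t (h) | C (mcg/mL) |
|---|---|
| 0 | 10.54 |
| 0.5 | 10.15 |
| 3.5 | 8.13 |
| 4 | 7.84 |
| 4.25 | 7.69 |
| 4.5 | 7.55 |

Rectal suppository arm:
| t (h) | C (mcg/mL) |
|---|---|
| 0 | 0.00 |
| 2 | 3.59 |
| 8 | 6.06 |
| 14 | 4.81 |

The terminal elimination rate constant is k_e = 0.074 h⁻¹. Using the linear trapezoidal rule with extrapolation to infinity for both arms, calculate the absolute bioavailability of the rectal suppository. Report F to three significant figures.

Trapezoidal AUC_0→4.5 (IV):
  [0→0.5]: (10.54+10.15)/2 × 0.5 = 5.1725
  [0.5→3.5]: (10.15+8.13)/2 × 3 = 27.42
  [3.5→4]: (8.13+7.84)/2 × 0.5 = 3.9925
  [4→4.25]: (7.84+7.69)/2 × 0.25 = 1.94125
  [4.25→4.5]: (7.69+7.55)/2 × 0.25 = 1.905
  Sum = 40.43125 mcg/mL·h
IV tail: 7.55/0.074 = 102.027; AUC_iv,0→∞ = 40.43125 + 102.027 = 142.45825 mcg/mL·h
Trapezoidal AUC_0→14 (rectal suppository):
  [0→2]: (0.00+3.59)/2 × 2 = 3.59
  [2→8]: (3.59+6.06)/2 × 6 = 28.95
  [8→14]: (6.06+4.81)/2 × 6 = 32.61
  Sum = 65.15 mcg/mL·h
rectal suppository tail: 4.81/0.074 = 65.000; AUC_ev,0→∞ = 65.15 + 65.000 = 130.15 mcg/mL·h
F = (AUC_ev/D_ev)/(AUC_iv/D_iv) = (130.15/50)/(142.45825/25) = 2.603/5.69833 = 0.4568

F = 0.457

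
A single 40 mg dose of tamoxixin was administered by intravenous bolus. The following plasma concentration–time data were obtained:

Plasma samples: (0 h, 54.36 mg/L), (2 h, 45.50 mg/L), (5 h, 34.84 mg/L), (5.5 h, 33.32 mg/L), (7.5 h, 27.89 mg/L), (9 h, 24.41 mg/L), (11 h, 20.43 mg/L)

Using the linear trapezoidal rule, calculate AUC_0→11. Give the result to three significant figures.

AUC = 383 mg/L·h

Trapezoidal AUC_0→11:
  [0→2]: (54.36+45.50)/2 × 2 = 99.86
  [2→5]: (45.50+34.84)/2 × 3 = 120.51
  [5→5.5]: (34.84+33.32)/2 × 0.5 = 17.04
  [5.5→7.5]: (33.32+27.89)/2 × 2 = 61.21
  [7.5→9]: (27.89+24.41)/2 × 1.5 = 39.225
  [9→11]: (24.41+20.43)/2 × 2 = 44.84
  Sum = 382.685 mg/L·h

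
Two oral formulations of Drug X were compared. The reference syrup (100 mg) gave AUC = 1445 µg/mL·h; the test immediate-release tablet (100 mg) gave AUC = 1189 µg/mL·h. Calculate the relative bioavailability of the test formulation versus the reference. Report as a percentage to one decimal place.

F_rel = 82.3%

F_rel = (AUC_test/D_test) / (AUC_ref/D_ref)
      = (1189/100) / (1445/100)
      = 11.89 / 14.45 = 0.8228 = 82.28%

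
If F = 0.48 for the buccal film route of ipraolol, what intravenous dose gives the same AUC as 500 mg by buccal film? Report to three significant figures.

Systemic exposure from an extravascular dose = F × D_ev, so the equivalent IV dose is F × D_ev.
D_iv = F × D_ev = 0.48 × 500 = 240 mg

D_iv = 240 mg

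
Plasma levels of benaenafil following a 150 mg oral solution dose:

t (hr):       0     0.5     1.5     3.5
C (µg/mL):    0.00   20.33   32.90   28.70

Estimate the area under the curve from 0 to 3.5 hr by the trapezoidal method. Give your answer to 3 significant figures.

AUC = 93.3 µg/mL·hr

Trapezoidal AUC_0→3.5:
  [0→0.5]: (0.00+20.33)/2 × 0.5 = 5.0825
  [0.5→1.5]: (20.33+32.90)/2 × 1 = 26.615
  [1.5→3.5]: (32.90+28.70)/2 × 2 = 61.6
  Sum = 93.2975 µg/mL·hr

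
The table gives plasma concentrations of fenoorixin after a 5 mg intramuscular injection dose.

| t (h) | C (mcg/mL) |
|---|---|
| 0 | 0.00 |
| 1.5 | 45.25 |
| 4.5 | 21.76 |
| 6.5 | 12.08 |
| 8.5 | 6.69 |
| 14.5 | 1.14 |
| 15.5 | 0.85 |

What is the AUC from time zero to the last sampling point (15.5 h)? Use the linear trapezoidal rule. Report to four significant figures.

AUC = 211.5 mcg/mL·h

Trapezoidal AUC_0→15.5:
  [0→1.5]: (0.00+45.25)/2 × 1.5 = 33.9375
  [1.5→4.5]: (45.25+21.76)/2 × 3 = 100.515
  [4.5→6.5]: (21.76+12.08)/2 × 2 = 33.84
  [6.5→8.5]: (12.08+6.69)/2 × 2 = 18.77
  [8.5→14.5]: (6.69+1.14)/2 × 6 = 23.49
  [14.5→15.5]: (1.14+0.85)/2 × 1 = 0.995
  Sum = 211.5475 mcg/mL·h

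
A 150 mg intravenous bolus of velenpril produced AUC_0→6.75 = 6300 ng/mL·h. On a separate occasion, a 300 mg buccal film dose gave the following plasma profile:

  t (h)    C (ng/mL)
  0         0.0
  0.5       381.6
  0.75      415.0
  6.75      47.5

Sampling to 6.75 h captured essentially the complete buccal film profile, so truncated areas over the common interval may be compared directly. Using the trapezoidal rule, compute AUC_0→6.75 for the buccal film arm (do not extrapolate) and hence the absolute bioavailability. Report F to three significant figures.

Trapezoidal AUC_0→6.75 (buccal film):
  [0→0.5]: (0.0+381.6)/2 × 0.5 = 95.4
  [0.5→0.75]: (381.6+415.0)/2 × 0.25 = 99.575
  [0.75→6.75]: (415.0+47.5)/2 × 6 = 1387.5
  Sum = 1582.475 ng/mL·h
F = (AUC_ev/D_ev)/(AUC_iv/D_iv) = (1582.475/300)/(6300/150) = 5.27492/42 = 0.1256

F = 0.126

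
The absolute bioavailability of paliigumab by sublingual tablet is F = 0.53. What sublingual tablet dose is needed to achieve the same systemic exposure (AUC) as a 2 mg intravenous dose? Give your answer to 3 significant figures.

For equal systemic exposure: F × D_ev = D_iv
D_ev = D_iv / F = 2 / 0.53 = 3.77358 mg

D_sublingual = 3.77 mg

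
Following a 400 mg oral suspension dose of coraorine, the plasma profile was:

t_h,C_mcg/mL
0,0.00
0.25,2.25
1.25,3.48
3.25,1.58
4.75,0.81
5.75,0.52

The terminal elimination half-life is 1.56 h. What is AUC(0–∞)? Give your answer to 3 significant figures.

Trapezoidal AUC_0→5.75:
  [0→0.25]: (0.00+2.25)/2 × 0.25 = 0.28125
  [0.25→1.25]: (2.25+3.48)/2 × 1 = 2.865
  [1.25→3.25]: (3.48+1.58)/2 × 2 = 5.06
  [3.25→4.75]: (1.58+0.81)/2 × 1.5 = 1.7925
  [4.75→5.75]: (0.81+0.52)/2 × 1 = 0.665
  Sum = 10.66375 mcg/mL·h
k_e = ln2 / t½ = 0.693147 / 1.56 = 0.4443 h^-1
Extrapolated tail: C_last / k_e = 0.52 / 0.4443 = 1.170
AUC_0→∞ = 10.66375 + 1.170 = 11.83375 mcg/mL·h

AUC = 11.8 mcg/mL·h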